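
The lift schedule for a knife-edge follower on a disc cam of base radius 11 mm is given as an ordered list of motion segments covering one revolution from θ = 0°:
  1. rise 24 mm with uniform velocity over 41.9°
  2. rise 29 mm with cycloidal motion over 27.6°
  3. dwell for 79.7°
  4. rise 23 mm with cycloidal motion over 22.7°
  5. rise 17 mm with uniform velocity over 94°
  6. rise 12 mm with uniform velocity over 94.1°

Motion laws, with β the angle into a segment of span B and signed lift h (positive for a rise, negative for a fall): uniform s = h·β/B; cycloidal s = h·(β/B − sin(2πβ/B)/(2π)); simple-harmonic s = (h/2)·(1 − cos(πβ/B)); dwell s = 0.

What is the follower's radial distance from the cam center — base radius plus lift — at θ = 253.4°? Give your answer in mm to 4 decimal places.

seg 1 [0°–41.9°] uniform, h=24: full span → s += 24 → s = 24.0000
seg 2 [41.9°–69.5°] cycloidal, h=29: full span → s += 29 → s = 53.0000
seg 3 [69.5°–149.2°] dwell: s stays 53.0000
seg 4 [149.2°–171.9°] cycloidal, h=23: full span → s += 23 → s = 76.0000
seg 5 [171.9°–265.9°] uniform, h=17: θ=253.4° here. β=81.5, B=94. 17·81.5/94 = 14.7394 → s = 90.7394
radial distance = base radius + s = 11 + 90.7394 = 101.7394

101.7394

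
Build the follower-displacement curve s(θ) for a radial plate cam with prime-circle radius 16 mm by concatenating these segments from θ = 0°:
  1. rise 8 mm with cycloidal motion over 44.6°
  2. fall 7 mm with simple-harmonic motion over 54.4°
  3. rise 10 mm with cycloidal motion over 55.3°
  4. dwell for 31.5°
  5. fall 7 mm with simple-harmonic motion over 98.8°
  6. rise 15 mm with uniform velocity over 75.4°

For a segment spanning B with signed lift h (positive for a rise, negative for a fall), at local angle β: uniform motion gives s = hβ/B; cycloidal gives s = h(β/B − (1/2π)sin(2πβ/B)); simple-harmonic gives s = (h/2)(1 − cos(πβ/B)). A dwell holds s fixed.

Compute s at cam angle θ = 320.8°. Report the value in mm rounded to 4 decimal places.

seg 1 [0°–44.6°] cycloidal, h=8: full span → s += 8 → s = 8.0000
seg 2 [44.6°–99°] simple-harmonic, h=-7: full span → s += -7 → s = 1.0000
seg 3 [99°–154.3°] cycloidal, h=10: full span → s += 10 → s = 11.0000
seg 4 [154.3°–185.8°] dwell: s stays 11.0000
seg 5 [185.8°–284.6°] simple-harmonic, h=-7: full span → s += -7 → s = 4.0000
seg 6 [284.6°–360°] uniform, h=15: θ=320.8° here. β=36.2, B=75.4. 15·36.2/75.4 = 7.2016 → s = 11.2016

11.2016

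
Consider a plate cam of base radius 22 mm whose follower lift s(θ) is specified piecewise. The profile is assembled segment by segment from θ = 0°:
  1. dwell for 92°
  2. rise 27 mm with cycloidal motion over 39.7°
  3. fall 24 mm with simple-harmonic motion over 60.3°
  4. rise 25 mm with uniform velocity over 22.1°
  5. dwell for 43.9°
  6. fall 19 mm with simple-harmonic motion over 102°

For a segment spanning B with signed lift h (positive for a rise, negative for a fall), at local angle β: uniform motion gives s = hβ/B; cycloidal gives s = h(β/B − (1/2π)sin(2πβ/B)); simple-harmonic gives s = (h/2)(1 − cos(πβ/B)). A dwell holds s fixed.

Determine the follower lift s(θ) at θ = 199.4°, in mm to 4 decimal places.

seg 1 [0°–92°] dwell: s stays 0.0000
seg 2 [92°–131.7°] cycloidal, h=27: full span → s += 27 → s = 27.0000
seg 3 [131.7°–192°] simple-harmonic, h=-24: full span → s += -24 → s = 3.0000
seg 4 [192°–214.1°] uniform, h=25: θ=199.4° here. β=7.4, B=22.1. 25·7.4/22.1 = 8.3710 → s = 11.3710

11.3710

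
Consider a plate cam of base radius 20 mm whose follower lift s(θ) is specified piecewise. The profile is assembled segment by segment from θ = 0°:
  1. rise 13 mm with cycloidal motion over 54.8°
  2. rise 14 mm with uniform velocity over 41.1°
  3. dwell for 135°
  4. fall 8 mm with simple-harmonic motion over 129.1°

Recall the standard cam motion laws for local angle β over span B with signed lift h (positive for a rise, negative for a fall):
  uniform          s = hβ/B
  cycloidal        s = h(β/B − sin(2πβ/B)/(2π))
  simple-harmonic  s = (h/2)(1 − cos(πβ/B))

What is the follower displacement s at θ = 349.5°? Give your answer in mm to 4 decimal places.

seg 1 [0°–54.8°] cycloidal, h=13: full span → s += 13 → s = 13.0000
seg 2 [54.8°–95.9°] uniform, h=14: full span → s += 14 → s = 27.0000
seg 3 [95.9°–230.9°] dwell: s stays 27.0000
seg 4 [230.9°–360°] simple-harmonic, h=-8: θ=349.5° here. β=118.6, B=129.1. -8/2·(1 − cos(π·0.9187)) = -7.8701 → s = 19.1299

19.1299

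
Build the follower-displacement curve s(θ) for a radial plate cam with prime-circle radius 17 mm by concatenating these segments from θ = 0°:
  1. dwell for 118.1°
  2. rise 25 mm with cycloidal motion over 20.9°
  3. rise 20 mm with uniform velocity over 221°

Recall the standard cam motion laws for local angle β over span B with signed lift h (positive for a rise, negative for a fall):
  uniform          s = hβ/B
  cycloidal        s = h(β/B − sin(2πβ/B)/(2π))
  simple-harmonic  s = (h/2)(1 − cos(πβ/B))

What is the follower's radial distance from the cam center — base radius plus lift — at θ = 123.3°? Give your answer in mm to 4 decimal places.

seg 1 [0°–118.1°] dwell: s stays 0.0000
seg 2 [118.1°–139°] cycloidal, h=25: θ=123.3° here. β=5.2, B=20.9. 25·(0.2488 − sin(2π·0.2488)/(2π)) = 2.2413 → s = 2.2413
radial distance = base radius + s = 17 + 2.2413 = 19.2413

19.2413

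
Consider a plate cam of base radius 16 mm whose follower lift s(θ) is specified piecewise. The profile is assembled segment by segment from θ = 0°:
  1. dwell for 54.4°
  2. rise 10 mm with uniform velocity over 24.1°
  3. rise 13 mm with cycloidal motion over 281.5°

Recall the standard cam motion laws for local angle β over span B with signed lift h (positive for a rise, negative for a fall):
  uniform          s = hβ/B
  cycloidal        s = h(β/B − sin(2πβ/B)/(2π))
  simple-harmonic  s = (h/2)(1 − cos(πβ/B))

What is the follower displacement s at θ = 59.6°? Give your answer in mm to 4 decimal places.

seg 1 [0°–54.4°] dwell: s stays 0.0000
seg 2 [54.4°–78.5°] uniform, h=10: θ=59.6° here. β=5.2, B=24.1. 10·5.2/24.1 = 2.1577 → s = 2.1577

2.1577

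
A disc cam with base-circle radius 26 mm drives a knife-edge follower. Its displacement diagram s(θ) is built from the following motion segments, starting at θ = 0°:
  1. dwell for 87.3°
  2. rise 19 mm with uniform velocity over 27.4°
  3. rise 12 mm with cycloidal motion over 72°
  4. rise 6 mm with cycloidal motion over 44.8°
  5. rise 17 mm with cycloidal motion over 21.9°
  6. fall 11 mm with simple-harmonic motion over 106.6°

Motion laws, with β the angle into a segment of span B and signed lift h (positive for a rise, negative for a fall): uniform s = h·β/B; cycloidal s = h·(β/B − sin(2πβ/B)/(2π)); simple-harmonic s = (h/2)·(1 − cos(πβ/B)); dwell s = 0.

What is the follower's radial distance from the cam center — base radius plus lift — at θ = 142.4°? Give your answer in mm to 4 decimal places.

seg 1 [0°–87.3°] dwell: s stays 0.0000
seg 2 [87.3°–114.7°] uniform, h=19: full span → s += 19 → s = 19.0000
seg 3 [114.7°–186.7°] cycloidal, h=12: θ=142.4° here. β=27.7, B=72. 12·(0.3847 − sin(2π·0.3847)/(2π)) = 3.3512 → s = 22.3512
radial distance = base radius + s = 26 + 22.3512 = 48.3512

48.3512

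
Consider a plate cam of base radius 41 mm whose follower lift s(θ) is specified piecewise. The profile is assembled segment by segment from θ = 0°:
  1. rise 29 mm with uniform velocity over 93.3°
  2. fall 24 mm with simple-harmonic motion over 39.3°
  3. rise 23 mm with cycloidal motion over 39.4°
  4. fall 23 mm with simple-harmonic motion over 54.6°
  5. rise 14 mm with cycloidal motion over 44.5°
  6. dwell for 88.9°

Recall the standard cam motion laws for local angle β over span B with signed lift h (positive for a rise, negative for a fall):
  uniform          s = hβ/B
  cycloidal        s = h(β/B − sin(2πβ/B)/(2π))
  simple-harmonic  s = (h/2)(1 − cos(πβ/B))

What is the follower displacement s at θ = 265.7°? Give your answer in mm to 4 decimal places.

seg 1 [0°–93.3°] uniform, h=29: full span → s += 29 → s = 29.0000
seg 2 [93.3°–132.6°] simple-harmonic, h=-24: full span → s += -24 → s = 5.0000
seg 3 [132.6°–172°] cycloidal, h=23: full span → s += 23 → s = 28.0000
seg 4 [172°–226.6°] simple-harmonic, h=-23: full span → s += -23 → s = 5.0000
seg 5 [226.6°–271.1°] cycloidal, h=14: θ=265.7° here. β=39.1, B=44.5. 14·(0.8787 − sin(2π·0.8787)/(2π)) = 13.8401 → s = 18.8401

18.8401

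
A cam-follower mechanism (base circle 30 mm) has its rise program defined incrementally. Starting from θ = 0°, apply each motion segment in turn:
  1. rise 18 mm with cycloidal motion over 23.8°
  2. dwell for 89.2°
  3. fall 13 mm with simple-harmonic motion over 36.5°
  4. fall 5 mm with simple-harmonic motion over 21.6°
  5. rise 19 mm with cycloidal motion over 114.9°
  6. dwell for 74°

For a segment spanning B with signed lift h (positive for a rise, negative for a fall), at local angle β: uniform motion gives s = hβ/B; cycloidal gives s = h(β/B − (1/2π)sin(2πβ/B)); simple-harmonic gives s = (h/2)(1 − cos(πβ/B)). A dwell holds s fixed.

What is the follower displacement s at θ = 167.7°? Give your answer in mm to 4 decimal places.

seg 1 [0°–23.8°] cycloidal, h=18: full span → s += 18 → s = 18.0000
seg 2 [23.8°–113°] dwell: s stays 18.0000
seg 3 [113°–149.5°] simple-harmonic, h=-13: full span → s += -13 → s = 5.0000
seg 4 [149.5°–171.1°] simple-harmonic, h=-5: θ=167.7° here. β=18.2, B=21.6. -5/2·(1 − cos(π·0.8426)) = -4.7005 → s = 0.2995

0.2995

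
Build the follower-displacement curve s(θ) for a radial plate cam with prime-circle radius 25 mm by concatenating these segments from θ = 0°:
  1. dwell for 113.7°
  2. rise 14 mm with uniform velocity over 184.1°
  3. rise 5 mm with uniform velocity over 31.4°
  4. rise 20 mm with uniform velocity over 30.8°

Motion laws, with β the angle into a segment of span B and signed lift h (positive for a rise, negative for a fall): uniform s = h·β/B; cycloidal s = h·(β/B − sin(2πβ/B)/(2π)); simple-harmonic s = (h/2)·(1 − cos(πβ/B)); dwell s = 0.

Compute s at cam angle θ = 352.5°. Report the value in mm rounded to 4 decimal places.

seg 1 [0°–113.7°] dwell: s stays 0.0000
seg 2 [113.7°–297.8°] uniform, h=14: full span → s += 14 → s = 14.0000
seg 3 [297.8°–329.2°] uniform, h=5: full span → s += 5 → s = 19.0000
seg 4 [329.2°–360°] uniform, h=20: θ=352.5° here. β=23.3, B=30.8. 20·23.3/30.8 = 15.1299 → s = 34.1299

34.1299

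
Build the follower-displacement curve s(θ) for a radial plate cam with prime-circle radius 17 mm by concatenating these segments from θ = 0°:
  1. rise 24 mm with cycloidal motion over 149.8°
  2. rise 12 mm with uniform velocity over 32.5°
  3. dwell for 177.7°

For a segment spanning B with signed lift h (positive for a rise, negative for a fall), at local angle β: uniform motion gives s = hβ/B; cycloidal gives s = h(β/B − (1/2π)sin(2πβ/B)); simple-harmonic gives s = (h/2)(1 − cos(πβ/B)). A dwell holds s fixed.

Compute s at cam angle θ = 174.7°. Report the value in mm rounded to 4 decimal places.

seg 1 [0°–149.8°] cycloidal, h=24: full span → s += 24 → s = 24.0000
seg 2 [149.8°–182.3°] uniform, h=12: θ=174.7° here. β=24.9, B=32.5. 12·24.9/32.5 = 9.1938 → s = 33.1938

33.1938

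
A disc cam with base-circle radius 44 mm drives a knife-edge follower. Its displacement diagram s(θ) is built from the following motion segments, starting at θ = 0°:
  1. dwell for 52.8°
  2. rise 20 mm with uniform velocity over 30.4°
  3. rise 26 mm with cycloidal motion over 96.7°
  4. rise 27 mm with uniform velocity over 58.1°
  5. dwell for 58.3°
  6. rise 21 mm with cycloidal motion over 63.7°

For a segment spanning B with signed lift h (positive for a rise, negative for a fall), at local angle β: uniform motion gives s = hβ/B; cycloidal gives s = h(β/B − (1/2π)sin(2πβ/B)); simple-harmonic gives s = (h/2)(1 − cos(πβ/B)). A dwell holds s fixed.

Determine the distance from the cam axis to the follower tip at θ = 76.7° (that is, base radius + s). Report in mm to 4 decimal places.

seg 1 [0°–52.8°] dwell: s stays 0.0000
seg 2 [52.8°–83.2°] uniform, h=20: θ=76.7° here. β=23.9, B=30.4. 20·23.9/30.4 = 15.7237 → s = 15.7237
radial distance = base radius + s = 44 + 15.7237 = 59.7237

59.7237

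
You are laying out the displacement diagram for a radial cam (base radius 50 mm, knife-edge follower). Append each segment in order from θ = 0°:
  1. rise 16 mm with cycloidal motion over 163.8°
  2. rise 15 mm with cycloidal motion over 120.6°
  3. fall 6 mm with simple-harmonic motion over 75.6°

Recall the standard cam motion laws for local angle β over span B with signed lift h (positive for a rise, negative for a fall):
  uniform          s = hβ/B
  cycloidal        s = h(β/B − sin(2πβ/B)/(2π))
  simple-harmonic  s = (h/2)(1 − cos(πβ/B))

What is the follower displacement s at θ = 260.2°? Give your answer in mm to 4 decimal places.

seg 1 [0°–163.8°] cycloidal, h=16: full span → s += 16 → s = 16.0000
seg 2 [163.8°–284.4°] cycloidal, h=15: θ=260.2° here. β=96.4, B=120.6. 15·(0.7993 − sin(2π·0.7993)/(2π)) = 14.2636 → s = 30.2636

30.2636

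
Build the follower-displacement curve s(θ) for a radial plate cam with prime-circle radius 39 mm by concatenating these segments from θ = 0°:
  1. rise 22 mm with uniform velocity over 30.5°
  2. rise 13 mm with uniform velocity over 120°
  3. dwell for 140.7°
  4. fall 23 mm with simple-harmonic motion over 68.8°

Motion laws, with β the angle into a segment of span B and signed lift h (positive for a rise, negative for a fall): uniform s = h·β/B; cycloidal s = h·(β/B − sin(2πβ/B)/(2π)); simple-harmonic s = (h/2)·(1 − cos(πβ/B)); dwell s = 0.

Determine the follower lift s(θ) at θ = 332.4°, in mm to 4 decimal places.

seg 1 [0°–30.5°] uniform, h=22: full span → s += 22 → s = 22.0000
seg 2 [30.5°–150.5°] uniform, h=13: full span → s += 13 → s = 35.0000
seg 3 [150.5°–291.2°] dwell: s stays 35.0000
seg 4 [291.2°–360°] simple-harmonic, h=-23: θ=332.4° here. β=41.2, B=68.8. -23/2·(1 − cos(π·0.5988)) = -15.0137 → s = 19.9863

19.9863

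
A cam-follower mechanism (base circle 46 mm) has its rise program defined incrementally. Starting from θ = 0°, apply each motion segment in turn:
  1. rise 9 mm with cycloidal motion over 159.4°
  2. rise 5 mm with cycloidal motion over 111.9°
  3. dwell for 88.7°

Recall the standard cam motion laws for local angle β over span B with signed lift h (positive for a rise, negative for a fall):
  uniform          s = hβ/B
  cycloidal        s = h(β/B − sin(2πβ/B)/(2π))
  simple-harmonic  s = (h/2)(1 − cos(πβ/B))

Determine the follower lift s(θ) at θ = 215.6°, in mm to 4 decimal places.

seg 1 [0°–159.4°] cycloidal, h=9: full span → s += 9 → s = 9.0000
seg 2 [159.4°–271.3°] cycloidal, h=5: θ=215.6° here. β=56.2, B=111.9. 5·(0.5022 − sin(2π·0.5022)/(2π)) = 2.5223 → s = 11.5223

11.5223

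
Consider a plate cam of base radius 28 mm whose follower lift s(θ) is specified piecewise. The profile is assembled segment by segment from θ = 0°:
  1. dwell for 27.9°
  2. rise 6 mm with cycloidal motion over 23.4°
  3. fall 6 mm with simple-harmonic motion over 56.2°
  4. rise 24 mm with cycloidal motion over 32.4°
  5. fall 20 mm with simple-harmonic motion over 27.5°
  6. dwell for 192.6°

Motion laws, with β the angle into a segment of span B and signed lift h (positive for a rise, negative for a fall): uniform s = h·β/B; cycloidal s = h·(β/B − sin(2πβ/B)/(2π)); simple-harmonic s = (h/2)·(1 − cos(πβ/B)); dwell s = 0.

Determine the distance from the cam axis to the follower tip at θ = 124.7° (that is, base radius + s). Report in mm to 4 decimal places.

seg 1 [0°–27.9°] dwell: s stays 0.0000
seg 2 [27.9°–51.3°] cycloidal, h=6: full span → s += 6 → s = 6.0000
seg 3 [51.3°–107.5°] simple-harmonic, h=-6: full span → s += -6 → s = 0.0000
seg 4 [107.5°–139.9°] cycloidal, h=24: θ=124.7° here. β=17.2, B=32.4. 24·(0.5309 − sin(2π·0.5309)/(2π)) = 13.4768 → s = 13.4768
radial distance = base radius + s = 28 + 13.4768 = 41.4768

41.4768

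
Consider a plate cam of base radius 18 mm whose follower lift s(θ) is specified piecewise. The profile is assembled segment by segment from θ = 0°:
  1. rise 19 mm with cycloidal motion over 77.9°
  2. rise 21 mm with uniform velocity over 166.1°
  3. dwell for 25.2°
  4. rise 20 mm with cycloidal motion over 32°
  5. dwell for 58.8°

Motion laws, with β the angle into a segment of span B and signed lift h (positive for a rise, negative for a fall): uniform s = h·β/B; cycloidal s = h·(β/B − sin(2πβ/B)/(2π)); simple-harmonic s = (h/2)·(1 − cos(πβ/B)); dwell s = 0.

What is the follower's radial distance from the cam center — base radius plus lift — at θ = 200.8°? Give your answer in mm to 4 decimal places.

seg 1 [0°–77.9°] cycloidal, h=19: full span → s += 19 → s = 19.0000
seg 2 [77.9°–244°] uniform, h=21: θ=200.8° here. β=122.9, B=166.1. 21·122.9/166.1 = 15.5382 → s = 34.5382
radial distance = base radius + s = 18 + 34.5382 = 52.5382

52.5382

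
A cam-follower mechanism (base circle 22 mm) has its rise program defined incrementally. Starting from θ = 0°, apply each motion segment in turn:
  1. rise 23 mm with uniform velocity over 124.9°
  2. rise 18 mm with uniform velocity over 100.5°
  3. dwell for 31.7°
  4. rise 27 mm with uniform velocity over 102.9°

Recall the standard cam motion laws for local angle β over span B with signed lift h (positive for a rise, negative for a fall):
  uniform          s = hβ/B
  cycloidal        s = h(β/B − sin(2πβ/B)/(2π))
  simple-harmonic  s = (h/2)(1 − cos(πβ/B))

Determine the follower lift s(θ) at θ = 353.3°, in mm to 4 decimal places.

seg 1 [0°–124.9°] uniform, h=23: full span → s += 23 → s = 23.0000
seg 2 [124.9°–225.4°] uniform, h=18: full span → s += 18 → s = 41.0000
seg 3 [225.4°–257.1°] dwell: s stays 41.0000
seg 4 [257.1°–360°] uniform, h=27: θ=353.3° here. β=96.2, B=102.9. 27·96.2/102.9 = 25.2420 → s = 66.2420

66.2420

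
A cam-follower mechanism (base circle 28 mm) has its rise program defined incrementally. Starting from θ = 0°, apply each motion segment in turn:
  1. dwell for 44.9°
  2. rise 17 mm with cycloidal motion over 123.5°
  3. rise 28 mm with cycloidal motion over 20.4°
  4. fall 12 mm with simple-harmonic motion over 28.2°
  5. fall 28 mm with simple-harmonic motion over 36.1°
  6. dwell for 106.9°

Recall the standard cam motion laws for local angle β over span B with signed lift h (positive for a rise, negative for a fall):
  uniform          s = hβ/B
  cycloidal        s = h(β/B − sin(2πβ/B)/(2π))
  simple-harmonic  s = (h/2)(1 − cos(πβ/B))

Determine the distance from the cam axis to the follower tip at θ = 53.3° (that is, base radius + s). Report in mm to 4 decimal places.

seg 1 [0°–44.9°] dwell: s stays 0.0000
seg 2 [44.9°–168.4°] cycloidal, h=17: θ=53.3° here. β=8.4, B=123.5. 17·(0.0680 − sin(2π·0.0680)/(2π)) = 0.0349 → s = 0.0349
radial distance = base radius + s = 28 + 0.0349 = 28.0349

28.0349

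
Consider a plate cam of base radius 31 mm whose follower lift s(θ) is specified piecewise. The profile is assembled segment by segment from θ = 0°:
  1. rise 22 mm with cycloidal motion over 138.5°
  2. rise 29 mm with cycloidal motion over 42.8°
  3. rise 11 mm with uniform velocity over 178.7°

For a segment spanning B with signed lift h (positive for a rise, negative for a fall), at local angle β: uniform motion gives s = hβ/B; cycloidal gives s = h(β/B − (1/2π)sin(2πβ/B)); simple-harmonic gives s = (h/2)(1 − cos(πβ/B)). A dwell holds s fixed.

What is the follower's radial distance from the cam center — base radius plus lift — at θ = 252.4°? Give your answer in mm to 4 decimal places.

seg 1 [0°–138.5°] cycloidal, h=22: full span → s += 22 → s = 22.0000
seg 2 [138.5°–181.3°] cycloidal, h=29: full span → s += 29 → s = 51.0000
seg 3 [181.3°–360°] uniform, h=11: θ=252.4° here. β=71.1, B=178.7. 11·71.1/178.7 = 4.3766 → s = 55.3766
radial distance = base radius + s = 31 + 55.3766 = 86.3766

86.3766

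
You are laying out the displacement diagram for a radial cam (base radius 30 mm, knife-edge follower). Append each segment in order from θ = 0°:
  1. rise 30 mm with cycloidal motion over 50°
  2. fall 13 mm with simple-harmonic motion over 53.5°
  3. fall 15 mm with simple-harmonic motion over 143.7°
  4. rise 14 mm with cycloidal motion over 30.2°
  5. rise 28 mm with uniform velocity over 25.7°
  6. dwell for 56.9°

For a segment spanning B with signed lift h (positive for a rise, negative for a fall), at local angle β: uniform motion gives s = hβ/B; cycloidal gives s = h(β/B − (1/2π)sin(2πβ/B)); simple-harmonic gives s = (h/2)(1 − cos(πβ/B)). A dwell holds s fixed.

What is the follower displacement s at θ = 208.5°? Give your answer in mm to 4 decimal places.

seg 1 [0°–50°] cycloidal, h=30: full span → s += 30 → s = 30.0000
seg 2 [50°–103.5°] simple-harmonic, h=-13: full span → s += -13 → s = 17.0000
seg 3 [103.5°–247.2°] simple-harmonic, h=-15: θ=208.5° here. β=105, B=143.7. -15/2·(1 − cos(π·0.7307)) = -12.4720 → s = 4.5280

4.5280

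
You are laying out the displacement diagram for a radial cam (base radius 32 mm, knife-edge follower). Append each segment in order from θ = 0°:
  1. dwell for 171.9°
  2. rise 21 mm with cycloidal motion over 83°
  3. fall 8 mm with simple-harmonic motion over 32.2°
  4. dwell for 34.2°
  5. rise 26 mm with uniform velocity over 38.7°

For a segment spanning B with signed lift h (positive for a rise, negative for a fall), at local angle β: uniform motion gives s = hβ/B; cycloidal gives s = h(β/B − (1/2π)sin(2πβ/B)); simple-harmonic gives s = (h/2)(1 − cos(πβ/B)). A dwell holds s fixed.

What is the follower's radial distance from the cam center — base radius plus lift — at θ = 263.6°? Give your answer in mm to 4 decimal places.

seg 1 [0°–171.9°] dwell: s stays 0.0000
seg 2 [171.9°–254.9°] cycloidal, h=21: full span → s += 21 → s = 21.0000
seg 3 [254.9°–287.1°] simple-harmonic, h=-8: θ=263.6° here. β=8.7, B=32.2. -8/2·(1 − cos(π·0.2702)) = -1.3565 → s = 19.6435
radial distance = base radius + s = 32 + 19.6435 = 51.6435

51.6435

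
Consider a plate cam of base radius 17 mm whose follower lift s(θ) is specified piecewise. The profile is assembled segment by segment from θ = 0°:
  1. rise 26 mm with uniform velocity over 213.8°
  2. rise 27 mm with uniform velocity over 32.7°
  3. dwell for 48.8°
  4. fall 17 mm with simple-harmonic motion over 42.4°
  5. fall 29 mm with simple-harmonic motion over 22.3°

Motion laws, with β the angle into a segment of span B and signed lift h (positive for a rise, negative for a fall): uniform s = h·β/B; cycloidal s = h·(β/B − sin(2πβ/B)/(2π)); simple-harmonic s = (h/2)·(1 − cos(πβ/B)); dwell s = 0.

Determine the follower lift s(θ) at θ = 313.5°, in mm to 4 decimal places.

seg 1 [0°–213.8°] uniform, h=26: full span → s += 26 → s = 26.0000
seg 2 [213.8°–246.5°] uniform, h=27: full span → s += 27 → s = 53.0000
seg 3 [246.5°–295.3°] dwell: s stays 53.0000
seg 4 [295.3°–337.7°] simple-harmonic, h=-17: θ=313.5° here. β=18.2, B=42.4. -17/2·(1 − cos(π·0.4292)) = -6.6261 → s = 46.3739

46.3739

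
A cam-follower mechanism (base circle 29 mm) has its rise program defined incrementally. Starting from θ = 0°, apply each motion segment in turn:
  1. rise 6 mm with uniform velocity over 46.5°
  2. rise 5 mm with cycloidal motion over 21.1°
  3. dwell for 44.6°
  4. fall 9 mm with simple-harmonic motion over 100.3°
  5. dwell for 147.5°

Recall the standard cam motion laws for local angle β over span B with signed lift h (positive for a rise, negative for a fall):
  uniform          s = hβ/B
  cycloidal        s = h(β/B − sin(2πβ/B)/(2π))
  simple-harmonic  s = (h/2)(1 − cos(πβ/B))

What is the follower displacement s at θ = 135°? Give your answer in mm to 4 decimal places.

seg 1 [0°–46.5°] uniform, h=6: full span → s += 6 → s = 6.0000
seg 2 [46.5°–67.6°] cycloidal, h=5: full span → s += 5 → s = 11.0000
seg 3 [67.6°–112.2°] dwell: s stays 11.0000
seg 4 [112.2°–212.5°] simple-harmonic, h=-9: θ=135° here. β=22.8, B=100.3. -9/2·(1 − cos(π·0.2273)) = -1.0995 → s = 9.9005

9.9005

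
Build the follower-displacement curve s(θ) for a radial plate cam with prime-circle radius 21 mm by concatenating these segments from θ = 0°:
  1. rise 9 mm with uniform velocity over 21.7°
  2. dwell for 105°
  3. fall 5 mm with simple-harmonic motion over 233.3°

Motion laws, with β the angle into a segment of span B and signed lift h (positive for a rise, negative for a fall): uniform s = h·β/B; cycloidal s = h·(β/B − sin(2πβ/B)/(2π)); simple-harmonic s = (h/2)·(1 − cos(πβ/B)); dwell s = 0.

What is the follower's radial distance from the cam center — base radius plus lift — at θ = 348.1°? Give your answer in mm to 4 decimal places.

seg 1 [0°–21.7°] uniform, h=9: full span → s += 9 → s = 9.0000
seg 2 [21.7°–126.7°] dwell: s stays 9.0000
seg 3 [126.7°–360°] simple-harmonic, h=-5: θ=348.1° here. β=221.4, B=233.3. -5/2·(1 − cos(π·0.9490)) = -4.9680 → s = 4.0320
radial distance = base radius + s = 21 + 4.0320 = 25.0320

25.0320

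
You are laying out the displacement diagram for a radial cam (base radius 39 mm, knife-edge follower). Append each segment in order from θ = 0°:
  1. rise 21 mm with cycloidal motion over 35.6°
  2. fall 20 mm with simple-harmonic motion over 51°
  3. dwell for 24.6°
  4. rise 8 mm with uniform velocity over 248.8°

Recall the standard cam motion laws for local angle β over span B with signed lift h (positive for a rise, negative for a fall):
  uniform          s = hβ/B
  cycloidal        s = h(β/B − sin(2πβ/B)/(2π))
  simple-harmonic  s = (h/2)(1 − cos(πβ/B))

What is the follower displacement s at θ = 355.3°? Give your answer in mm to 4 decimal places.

seg 1 [0°–35.6°] cycloidal, h=21: full span → s += 21 → s = 21.0000
seg 2 [35.6°–86.6°] simple-harmonic, h=-20: full span → s += -20 → s = 1.0000
seg 3 [86.6°–111.2°] dwell: s stays 1.0000
seg 4 [111.2°–360°] uniform, h=8: θ=355.3° here. β=244.1, B=248.8. 8·244.1/248.8 = 7.8489 → s = 8.8489

8.8489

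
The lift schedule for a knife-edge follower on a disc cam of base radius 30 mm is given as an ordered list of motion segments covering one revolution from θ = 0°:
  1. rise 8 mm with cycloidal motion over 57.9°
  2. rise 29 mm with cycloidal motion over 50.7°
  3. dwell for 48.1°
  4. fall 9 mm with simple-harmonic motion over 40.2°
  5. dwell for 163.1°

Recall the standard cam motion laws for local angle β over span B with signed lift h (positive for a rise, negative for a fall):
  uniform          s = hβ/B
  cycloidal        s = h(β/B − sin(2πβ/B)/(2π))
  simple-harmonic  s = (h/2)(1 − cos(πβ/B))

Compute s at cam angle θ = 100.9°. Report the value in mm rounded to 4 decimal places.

seg 1 [0°–57.9°] cycloidal, h=8: full span → s += 8 → s = 8.0000
seg 2 [57.9°–108.6°] cycloidal, h=29: θ=100.9° here. β=43, B=50.7. 29·(0.8481 − sin(2π·0.8481)/(2π)) = 28.3614 → s = 36.3614

36.3614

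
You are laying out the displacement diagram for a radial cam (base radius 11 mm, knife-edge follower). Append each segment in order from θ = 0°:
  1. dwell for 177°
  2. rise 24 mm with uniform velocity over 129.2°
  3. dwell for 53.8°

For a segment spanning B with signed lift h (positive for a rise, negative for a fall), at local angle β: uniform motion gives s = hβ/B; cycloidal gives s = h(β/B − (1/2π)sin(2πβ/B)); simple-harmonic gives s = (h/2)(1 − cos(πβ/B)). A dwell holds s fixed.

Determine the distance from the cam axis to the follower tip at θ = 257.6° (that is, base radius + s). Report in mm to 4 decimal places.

seg 1 [0°–177°] dwell: s stays 0.0000
seg 2 [177°–306.2°] uniform, h=24: θ=257.6° here. β=80.6, B=129.2. 24·80.6/129.2 = 14.9721 → s = 14.9721
radial distance = base radius + s = 11 + 14.9721 = 25.9721

25.9721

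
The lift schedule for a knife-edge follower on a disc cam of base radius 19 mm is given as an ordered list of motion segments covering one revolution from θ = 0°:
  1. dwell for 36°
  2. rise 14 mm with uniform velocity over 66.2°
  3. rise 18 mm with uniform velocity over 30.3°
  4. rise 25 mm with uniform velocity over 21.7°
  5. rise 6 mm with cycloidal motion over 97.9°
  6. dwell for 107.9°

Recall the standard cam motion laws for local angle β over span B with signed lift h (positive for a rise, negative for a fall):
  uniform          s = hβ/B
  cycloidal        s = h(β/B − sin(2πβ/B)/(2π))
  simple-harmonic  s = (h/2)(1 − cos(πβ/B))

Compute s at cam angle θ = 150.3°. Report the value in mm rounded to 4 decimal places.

seg 1 [0°–36°] dwell: s stays 0.0000
seg 2 [36°–102.2°] uniform, h=14: full span → s += 14 → s = 14.0000
seg 3 [102.2°–132.5°] uniform, h=18: full span → s += 18 → s = 32.0000
seg 4 [132.5°–154.2°] uniform, h=25: θ=150.3° here. β=17.8, B=21.7. 25·17.8/21.7 = 20.5069 → s = 52.5069

52.5069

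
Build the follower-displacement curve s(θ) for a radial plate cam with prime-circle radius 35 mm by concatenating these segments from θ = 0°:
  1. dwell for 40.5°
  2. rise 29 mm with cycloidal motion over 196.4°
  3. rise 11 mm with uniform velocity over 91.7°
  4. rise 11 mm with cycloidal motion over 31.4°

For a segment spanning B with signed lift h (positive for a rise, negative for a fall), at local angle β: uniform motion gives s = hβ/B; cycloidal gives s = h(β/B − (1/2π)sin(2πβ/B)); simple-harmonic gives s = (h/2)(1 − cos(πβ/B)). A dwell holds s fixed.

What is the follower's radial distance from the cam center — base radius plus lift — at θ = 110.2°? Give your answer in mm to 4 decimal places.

seg 1 [0°–40.5°] dwell: s stays 0.0000
seg 2 [40.5°–236.9°] cycloidal, h=29: θ=110.2° here. β=69.7, B=196.4. 29·(0.3549 − sin(2π·0.3549)/(2π)) = 6.6428 → s = 6.6428
radial distance = base radius + s = 35 + 6.6428 = 41.6428

41.6428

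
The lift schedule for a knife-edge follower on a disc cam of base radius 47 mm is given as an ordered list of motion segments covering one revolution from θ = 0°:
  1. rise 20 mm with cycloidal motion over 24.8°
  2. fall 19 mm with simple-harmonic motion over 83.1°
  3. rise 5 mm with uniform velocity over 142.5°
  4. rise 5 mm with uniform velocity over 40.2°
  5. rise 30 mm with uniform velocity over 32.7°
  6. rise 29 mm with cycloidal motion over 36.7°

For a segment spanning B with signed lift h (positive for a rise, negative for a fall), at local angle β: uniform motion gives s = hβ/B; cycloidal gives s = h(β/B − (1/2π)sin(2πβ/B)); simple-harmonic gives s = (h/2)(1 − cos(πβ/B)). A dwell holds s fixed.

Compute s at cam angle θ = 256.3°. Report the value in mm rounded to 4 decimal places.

seg 1 [0°–24.8°] cycloidal, h=20: full span → s += 20 → s = 20.0000
seg 2 [24.8°–107.9°] simple-harmonic, h=-19: full span → s += -19 → s = 1.0000
seg 3 [107.9°–250.4°] uniform, h=5: full span → s += 5 → s = 6.0000
seg 4 [250.4°–290.6°] uniform, h=5: θ=256.3° here. β=5.9, B=40.2. 5·5.9/40.2 = 0.7338 → s = 6.7338

6.7338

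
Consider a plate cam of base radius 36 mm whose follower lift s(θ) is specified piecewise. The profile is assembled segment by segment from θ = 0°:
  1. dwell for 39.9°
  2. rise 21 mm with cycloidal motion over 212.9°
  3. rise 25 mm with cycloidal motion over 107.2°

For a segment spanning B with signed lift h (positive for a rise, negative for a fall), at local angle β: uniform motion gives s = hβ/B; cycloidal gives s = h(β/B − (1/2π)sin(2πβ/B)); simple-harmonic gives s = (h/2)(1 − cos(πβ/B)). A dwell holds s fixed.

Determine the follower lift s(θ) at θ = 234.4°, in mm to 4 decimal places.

seg 1 [0°–39.9°] dwell: s stays 0.0000
seg 2 [39.9°–252.8°] cycloidal, h=21: θ=234.4° here. β=194.5, B=212.9. 21·(0.9136 − sin(2π·0.9136)/(2π)) = 20.9121 → s = 20.9121

20.9121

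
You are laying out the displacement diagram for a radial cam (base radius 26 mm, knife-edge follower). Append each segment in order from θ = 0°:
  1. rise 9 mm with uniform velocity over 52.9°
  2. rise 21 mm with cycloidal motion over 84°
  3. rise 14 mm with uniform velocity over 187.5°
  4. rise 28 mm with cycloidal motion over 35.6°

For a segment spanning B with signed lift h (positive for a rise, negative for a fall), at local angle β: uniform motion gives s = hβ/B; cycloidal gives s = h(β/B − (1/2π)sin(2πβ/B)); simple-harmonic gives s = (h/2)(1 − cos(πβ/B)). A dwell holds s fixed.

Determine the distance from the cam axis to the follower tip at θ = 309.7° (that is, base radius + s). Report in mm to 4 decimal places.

seg 1 [0°–52.9°] uniform, h=9: full span → s += 9 → s = 9.0000
seg 2 [52.9°–136.9°] cycloidal, h=21: full span → s += 21 → s = 30.0000
seg 3 [136.9°–324.4°] uniform, h=14: θ=309.7° here. β=172.8, B=187.5. 14·172.8/187.5 = 12.9024 → s = 42.9024
radial distance = base radius + s = 26 + 42.9024 = 68.9024

68.9024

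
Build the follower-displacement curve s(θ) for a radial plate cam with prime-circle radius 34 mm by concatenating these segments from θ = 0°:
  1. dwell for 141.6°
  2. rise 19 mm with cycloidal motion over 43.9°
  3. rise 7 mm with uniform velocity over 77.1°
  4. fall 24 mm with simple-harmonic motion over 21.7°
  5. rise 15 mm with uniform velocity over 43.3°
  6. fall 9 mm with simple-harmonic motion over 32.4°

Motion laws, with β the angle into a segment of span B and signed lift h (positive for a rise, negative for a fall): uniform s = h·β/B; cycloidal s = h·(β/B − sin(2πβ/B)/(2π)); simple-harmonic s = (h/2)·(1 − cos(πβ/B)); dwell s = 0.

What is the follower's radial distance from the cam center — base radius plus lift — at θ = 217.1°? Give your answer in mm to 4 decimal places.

seg 1 [0°–141.6°] dwell: s stays 0.0000
seg 2 [141.6°–185.5°] cycloidal, h=19: full span → s += 19 → s = 19.0000
seg 3 [185.5°–262.6°] uniform, h=7: θ=217.1° here. β=31.6, B=77.1. 7·31.6/77.1 = 2.8690 → s = 21.8690
radial distance = base radius + s = 34 + 21.8690 = 55.8690

55.8690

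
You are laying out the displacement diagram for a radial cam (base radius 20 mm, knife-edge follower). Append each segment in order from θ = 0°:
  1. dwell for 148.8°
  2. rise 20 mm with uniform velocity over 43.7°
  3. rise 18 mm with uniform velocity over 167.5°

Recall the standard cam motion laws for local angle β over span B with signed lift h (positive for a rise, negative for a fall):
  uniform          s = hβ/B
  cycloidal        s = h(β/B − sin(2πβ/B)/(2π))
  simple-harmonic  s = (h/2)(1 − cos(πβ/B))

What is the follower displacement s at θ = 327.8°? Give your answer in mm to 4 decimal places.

seg 1 [0°–148.8°] dwell: s stays 0.0000
seg 2 [148.8°–192.5°] uniform, h=20: full span → s += 20 → s = 20.0000
seg 3 [192.5°–360°] uniform, h=18: θ=327.8° here. β=135.3, B=167.5. 18·135.3/167.5 = 14.5397 → s = 34.5397

34.5397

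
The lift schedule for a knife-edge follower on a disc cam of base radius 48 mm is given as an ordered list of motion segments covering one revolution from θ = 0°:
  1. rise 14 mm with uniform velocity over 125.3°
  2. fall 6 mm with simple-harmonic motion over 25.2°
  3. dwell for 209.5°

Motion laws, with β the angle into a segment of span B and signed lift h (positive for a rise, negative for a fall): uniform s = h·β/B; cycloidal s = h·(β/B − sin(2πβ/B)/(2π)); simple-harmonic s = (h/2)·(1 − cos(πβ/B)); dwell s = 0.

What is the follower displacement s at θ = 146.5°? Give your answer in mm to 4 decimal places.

seg 1 [0°–125.3°] uniform, h=14: full span → s += 14 → s = 14.0000
seg 2 [125.3°–150.5°] simple-harmonic, h=-6: θ=146.5° here. β=21.2, B=25.2. -6/2·(1 − cos(π·0.8413)) = -5.6347 → s = 8.3653

8.3653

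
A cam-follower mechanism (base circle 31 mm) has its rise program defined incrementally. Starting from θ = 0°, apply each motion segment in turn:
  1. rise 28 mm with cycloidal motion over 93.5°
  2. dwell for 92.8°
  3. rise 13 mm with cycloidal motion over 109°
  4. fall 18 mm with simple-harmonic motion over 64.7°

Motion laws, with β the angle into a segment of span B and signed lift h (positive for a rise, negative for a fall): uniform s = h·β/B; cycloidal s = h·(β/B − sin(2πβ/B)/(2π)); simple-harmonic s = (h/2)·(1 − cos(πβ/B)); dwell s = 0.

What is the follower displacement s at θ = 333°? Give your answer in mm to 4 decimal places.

seg 1 [0°–93.5°] cycloidal, h=28: full span → s += 28 → s = 28.0000
seg 2 [93.5°–186.3°] dwell: s stays 28.0000
seg 3 [186.3°–295.3°] cycloidal, h=13: full span → s += 13 → s = 41.0000
seg 4 [295.3°–360°] simple-harmonic, h=-18: θ=333° here. β=37.7, B=64.7. -18/2·(1 − cos(π·0.5827)) = -11.3118 → s = 29.6882

29.6882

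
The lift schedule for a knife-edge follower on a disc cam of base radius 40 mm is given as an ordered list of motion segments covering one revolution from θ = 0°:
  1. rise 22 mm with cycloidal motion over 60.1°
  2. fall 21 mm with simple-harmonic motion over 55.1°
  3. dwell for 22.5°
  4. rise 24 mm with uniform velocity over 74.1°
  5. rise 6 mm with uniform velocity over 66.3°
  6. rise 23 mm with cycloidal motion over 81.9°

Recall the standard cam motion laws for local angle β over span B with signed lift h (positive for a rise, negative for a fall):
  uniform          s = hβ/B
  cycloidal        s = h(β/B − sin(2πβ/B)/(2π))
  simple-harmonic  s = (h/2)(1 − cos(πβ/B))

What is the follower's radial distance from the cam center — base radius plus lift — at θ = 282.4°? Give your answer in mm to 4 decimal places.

seg 1 [0°–60.1°] cycloidal, h=22: full span → s += 22 → s = 22.0000
seg 2 [60.1°–115.2°] simple-harmonic, h=-21: full span → s += -21 → s = 1.0000
seg 3 [115.2°–137.7°] dwell: s stays 1.0000
seg 4 [137.7°–211.8°] uniform, h=24: full span → s += 24 → s = 25.0000
seg 5 [211.8°–278.1°] uniform, h=6: full span → s += 6 → s = 31.0000
seg 6 [278.1°–360°] cycloidal, h=23: θ=282.4° here. β=4.3, B=81.9. 23·(0.0525 − sin(2π·0.0525)/(2π)) = 0.0218 → s = 31.0218
radial distance = base radius + s = 40 + 31.0218 = 71.0218

71.0218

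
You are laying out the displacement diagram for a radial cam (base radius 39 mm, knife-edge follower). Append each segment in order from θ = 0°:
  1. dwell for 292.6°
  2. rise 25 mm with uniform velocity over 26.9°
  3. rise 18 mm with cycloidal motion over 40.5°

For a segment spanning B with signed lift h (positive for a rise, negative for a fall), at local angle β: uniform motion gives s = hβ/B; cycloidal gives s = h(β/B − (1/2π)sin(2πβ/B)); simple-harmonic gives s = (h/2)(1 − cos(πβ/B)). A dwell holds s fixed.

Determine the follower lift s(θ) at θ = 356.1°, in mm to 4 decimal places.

seg 1 [0°–292.6°] dwell: s stays 0.0000
seg 2 [292.6°–319.5°] uniform, h=25: full span → s += 25 → s = 25.0000
seg 3 [319.5°–360°] cycloidal, h=18: θ=356.1° here. β=36.6, B=40.5. 18·(0.9037 − sin(2π·0.9037)/(2π)) = 17.8962 → s = 42.8962

42.8962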